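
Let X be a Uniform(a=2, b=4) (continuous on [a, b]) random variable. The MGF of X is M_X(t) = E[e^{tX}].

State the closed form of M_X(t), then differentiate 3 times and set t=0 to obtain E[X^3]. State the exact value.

M_X(t) = (e^(4*t) - e^(2*t))/(2*t)
dM/dt = (4*t*e^(4*t) - 2*t*e^(2*t) - e^(4*t) + e^(2*t))/(2*t^2)
d^2M/dt^2 = (8*t^2*e^(4*t) - 2*t^2*e^(2*t) - 4*t*e^(4*t) + 2*t*e^(2*t) + e^(4*t) - e^(2*t))/t^3
d^3M/dt^3 = (32*t^3*e^(4*t) - 4*t^3*e^(2*t) - 24*t^2*e^(4*t) + 6*t^2*e^(2*t) + 12*t*e^(4*t) - 6*t*e^(2*t) - 3*e^(4*t) + 3*e^(2*t))/t^4

E[X^3] = d^3M/dt^3 |_{t=0} = 30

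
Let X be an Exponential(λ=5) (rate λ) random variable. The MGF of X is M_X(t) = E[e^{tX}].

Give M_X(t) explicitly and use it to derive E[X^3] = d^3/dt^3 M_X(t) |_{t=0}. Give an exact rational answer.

E[X^3] = M′′′(0) = 6/125

M_X(t) = 5/(5 - t)
M′(t) = 5/(t^2 - 10*t + 25)
M′′(t) = -10/(t^3 - 15*t^2 + 75*t - 125)
M′′′(t) = 30/(t^4 - 20*t^3 + 150*t^2 - 500*t + 625)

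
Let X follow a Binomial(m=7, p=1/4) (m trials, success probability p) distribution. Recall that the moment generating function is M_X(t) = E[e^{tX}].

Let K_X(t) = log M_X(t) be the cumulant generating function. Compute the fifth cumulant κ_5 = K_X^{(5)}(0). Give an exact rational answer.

M_X(t) = (e^(t)/4 + 3/4)^7
K_X(t) = log M_X(t) = 7*log(e^(t)/4 + 3/4)
K^(5)(t) = (-21*e^(4*t) + 693*e^(3*t) - 2079*e^(2*t) + 567*e^(t))/(e^(5*t) + 15*e^(4*t) + 90*e^(3*t) + 270*e^(2*t) + 405*e^(t) + 243)

κ_5 = K^(5)(0) = -105/128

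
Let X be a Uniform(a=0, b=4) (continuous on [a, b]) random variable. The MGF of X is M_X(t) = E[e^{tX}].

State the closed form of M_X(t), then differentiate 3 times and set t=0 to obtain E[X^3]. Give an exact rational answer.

E[X^3] = d^3M/dt^3 |_{t=0} = 16

M_X(t) = (e^(4*t) - 1)/(4*t)
dM/dt = (4*t*e^(4*t) - e^(4*t) + 1)/(4*t^2)
d^2M/dt^2 = (8*t^2*e^(4*t) - 4*t*e^(4*t) + e^(4*t) - 1)/(2*t^3)
d^3M/dt^3 = (32*t^3*e^(4*t) - 24*t^2*e^(4*t) + 12*t*e^(4*t) - 3*e^(4*t) + 3)/(2*t^4)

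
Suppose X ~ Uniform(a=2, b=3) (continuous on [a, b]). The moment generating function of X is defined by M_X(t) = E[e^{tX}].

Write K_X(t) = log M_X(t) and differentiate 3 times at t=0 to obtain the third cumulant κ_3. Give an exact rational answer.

κ_3 = K^(3)(0) = 0

M_X(t) = (e^(3*t) - e^(2*t))/t
K_X(t) = log M_X(t) = -log(t) + log(e^(3*t) - e^(2*t))
K^(3)(t) = (t^3*e^(2*t) + t^3*e^(t) - 2*e^(3*t) + 6*e^(2*t) - 6*e^(t) + 2)/(t^3*e^(3*t) - 3*t^3*e^(2*t) + 3*t^3*e^(t) - t^3)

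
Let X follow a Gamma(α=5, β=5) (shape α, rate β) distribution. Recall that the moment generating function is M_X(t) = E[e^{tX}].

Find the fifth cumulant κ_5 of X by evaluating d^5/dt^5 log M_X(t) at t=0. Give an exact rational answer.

κ_5 = D^5[K](0) = 24/625

M_X(t) = 3125/(5 - t)^5
K_X(t) = log M_X(t) = -5*log(5 - t) + 5*log(5)
D^5[K](t) = -120/(t^5 - 25*t^4 + 250*t^3 - 1250*t^2 + 3125*t - 3125)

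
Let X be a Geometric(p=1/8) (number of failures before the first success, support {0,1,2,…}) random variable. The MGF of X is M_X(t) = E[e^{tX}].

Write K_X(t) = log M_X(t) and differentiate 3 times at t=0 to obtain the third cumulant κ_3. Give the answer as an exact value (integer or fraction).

κ_3 = D^3[K](0) = 840

M_X(t) = 1/(8*(1 - 7*e^(t)/8))
K_X(t) = log M_X(t) = -log(1 - 7*e^(t)/8) - 3*log(2)
D^3[K](t) = (-392*e^(2*t) - 448*e^(t))/(343*e^(3*t) - 1176*e^(2*t) + 1344*e^(t) - 512)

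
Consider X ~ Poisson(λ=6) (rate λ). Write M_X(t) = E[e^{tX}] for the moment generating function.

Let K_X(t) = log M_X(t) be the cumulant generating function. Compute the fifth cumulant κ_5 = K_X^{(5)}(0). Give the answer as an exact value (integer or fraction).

M_X(t) = e^(6*e^(t) - 6)
K_X(t) = log M_X(t) = 6*e^(t) - 6
K′(t) = 6*e^(t)
K′′(t) = 6*e^(t)
K′′′(t) = 6*e^(t)
K′′′′(t) = 6*e^(t)
K′′′′′(t) = 6*e^(t)

κ_5 = K′′′′′(0) = 6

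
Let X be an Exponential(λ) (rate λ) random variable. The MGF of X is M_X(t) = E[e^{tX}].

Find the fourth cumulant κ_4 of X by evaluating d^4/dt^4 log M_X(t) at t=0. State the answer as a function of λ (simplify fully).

κ_4 = D^4[K](0) = 6/λ^4

M_X(t) = λ/(λ - t)
K_X(t) = log M_X(t) = log(λ) - log(λ - t)
D^4[K](t) = 6/(λ^4 - 4*λ^3*t + 6*λ^2*t^2 - 4*λ*t^3 + t^4)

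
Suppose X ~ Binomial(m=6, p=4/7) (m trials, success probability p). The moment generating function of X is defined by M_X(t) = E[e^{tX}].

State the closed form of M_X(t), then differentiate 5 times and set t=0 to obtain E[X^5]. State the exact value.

M_X(t) = (4*e^(t)/7 + 3/7)^6
M′(t) = 24576*e^(6*t)/117649 + 92160*e^(5*t)/117649 + 138240*e^(4*t)/117649 + 103680*e^(3*t)/117649 + 38880*e^(2*t)/117649 + 5832*e^(t)/117649
M′′(t) = 147456*e^(6*t)/117649 + 460800*e^(5*t)/117649 + 552960*e^(4*t)/117649 + 311040*e^(3*t)/117649 + 77760*e^(2*t)/117649 + 5832*e^(t)/117649
M′′′(t) = 884736*e^(6*t)/117649 + 2304000*e^(5*t)/117649 + 2211840*e^(4*t)/117649 + 933120*e^(3*t)/117649 + 155520*e^(2*t)/117649 + 5832*e^(t)/117649
M′′′′(t) = 5308416*e^(6*t)/117649 + 11520000*e^(5*t)/117649 + 8847360*e^(4*t)/117649 + 2799360*e^(3*t)/117649 + 311040*e^(2*t)/117649 + 5832*e^(t)/117649
M′′′′′(t) = 31850496*e^(6*t)/117649 + 57600000*e^(5*t)/117649 + 35389440*e^(4*t)/117649 + 8398080*e^(3*t)/117649 + 622080*e^(2*t)/117649 + 5832*e^(t)/117649

E[X^5] = M′′′′′(0) = 19123704/16807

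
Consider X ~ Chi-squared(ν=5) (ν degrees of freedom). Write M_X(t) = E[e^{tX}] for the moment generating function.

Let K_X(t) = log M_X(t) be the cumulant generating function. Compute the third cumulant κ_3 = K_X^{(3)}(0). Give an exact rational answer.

κ_3 = D^3[K](0) = 40

M_X(t) = (1 - 2*t)^(-5/2)
K_X(t) = log M_X(t) = -5*log(1 - 2*t)/2
D^3[K](t) = -40/(8*t^3 - 12*t^2 + 6*t - 1)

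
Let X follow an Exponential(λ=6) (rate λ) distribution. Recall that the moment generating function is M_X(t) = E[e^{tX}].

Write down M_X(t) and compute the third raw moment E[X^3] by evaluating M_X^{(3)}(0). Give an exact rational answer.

E[X^3] = M′′′(0) = 1/36

M_X(t) = 6/(6 - t)
M′(t) = 6/(t^2 - 12*t + 36)
M′′(t) = -12/(t^3 - 18*t^2 + 108*t - 216)
M′′′(t) = 36/(t^4 - 24*t^3 + 216*t^2 - 864*t + 1296)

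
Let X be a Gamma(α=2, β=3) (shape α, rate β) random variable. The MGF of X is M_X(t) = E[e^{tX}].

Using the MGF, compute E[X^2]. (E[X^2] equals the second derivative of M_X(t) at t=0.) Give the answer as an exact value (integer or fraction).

E[X^2] = M^(2)(0) = 2/3

M_X(t) = 9/(3 - t)^2
M^(2)(t) = 54/(t^4 - 12*t^3 + 54*t^2 - 108*t + 81)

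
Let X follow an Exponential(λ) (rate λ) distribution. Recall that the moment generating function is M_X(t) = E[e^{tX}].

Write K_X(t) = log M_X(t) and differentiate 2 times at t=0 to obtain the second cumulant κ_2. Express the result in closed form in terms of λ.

M_X(t) = λ/(λ - t)
K_X(t) = log M_X(t) = log(λ) - log(λ - t)
K^(2)(t) = 1/(λ^2 - 2*λ*t + t^2)

κ_2 = K^(2)(0) = λ^(-2)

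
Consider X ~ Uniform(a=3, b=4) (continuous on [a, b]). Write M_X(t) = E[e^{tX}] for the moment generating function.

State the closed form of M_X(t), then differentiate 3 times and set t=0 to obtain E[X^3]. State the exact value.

E[X^3] = d^3M/dt^3 |_{t=0} = 175/4

M_X(t) = (e^(4*t) - e^(3*t))/t
dM/dt = (4*t*e^(4*t) - 3*t*e^(3*t) - e^(4*t) + e^(3*t))/t^2
d^2M/dt^2 = (16*t^2*e^(4*t) - 9*t^2*e^(3*t) - 8*t*e^(4*t) + 6*t*e^(3*t) + 2*e^(4*t) - 2*e^(3*t))/t^3
d^3M/dt^3 = (64*t^3*e^(4*t) - 27*t^3*e^(3*t) - 48*t^2*e^(4*t) + 27*t^2*e^(3*t) + 24*t*e^(4*t) - 18*t*e^(3*t) - 6*e^(4*t) + 6*e^(3*t))/t^4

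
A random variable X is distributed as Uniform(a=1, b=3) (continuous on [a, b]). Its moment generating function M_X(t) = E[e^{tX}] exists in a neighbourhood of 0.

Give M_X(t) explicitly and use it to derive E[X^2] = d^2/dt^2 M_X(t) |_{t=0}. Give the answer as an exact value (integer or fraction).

M_X(t) = (e^(3*t) - e^(t))/(2*t)
M^(2)(t) = (9*t^2*e^(3*t) - t^2*e^(t) - 6*t*e^(3*t) + 2*t*e^(t) + 2*e^(3*t) - 2*e^(t))/(2*t^3)

E[X^2] = M^(2)(0) = 13/3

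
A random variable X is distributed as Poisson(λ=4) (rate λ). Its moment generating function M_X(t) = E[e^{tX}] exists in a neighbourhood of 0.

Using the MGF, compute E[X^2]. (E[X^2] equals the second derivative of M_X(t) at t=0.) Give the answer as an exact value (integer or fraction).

E[X^2] = D^2[M](0) = 20

M_X(t) = e^(4*e^(t) - 4)
D^2[M](t) = (16*e^(2*t)*e^(4*e^(t)) + 4*e^(t)*e^(4*e^(t)))*e^(-4)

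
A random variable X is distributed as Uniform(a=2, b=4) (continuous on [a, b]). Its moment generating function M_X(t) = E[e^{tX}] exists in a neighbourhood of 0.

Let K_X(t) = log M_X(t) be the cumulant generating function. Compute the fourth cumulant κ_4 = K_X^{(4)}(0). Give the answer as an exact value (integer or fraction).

κ_4 = K^(4)(0) = -2/15

M_X(t) = (e^(4*t) - e^(2*t))/(2*t)
K_X(t) = log M_X(t) = -log(t) + log(e^(4*t) - e^(2*t)) - log(2)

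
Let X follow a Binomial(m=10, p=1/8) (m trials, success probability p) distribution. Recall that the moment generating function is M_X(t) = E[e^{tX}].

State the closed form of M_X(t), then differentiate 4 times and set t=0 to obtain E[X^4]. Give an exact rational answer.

M_X(t) = (e^(t)/8 + 7/8)^10

E[X^4] = d^4M/dt^4 |_{t=0} = 5315/256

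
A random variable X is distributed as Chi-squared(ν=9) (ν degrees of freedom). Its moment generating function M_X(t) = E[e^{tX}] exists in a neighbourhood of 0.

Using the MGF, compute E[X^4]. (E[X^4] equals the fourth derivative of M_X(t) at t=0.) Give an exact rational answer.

M_X(t) = (1 - 2*t)^(-9/2)

E[X^4] = D^4[M](0) = 19305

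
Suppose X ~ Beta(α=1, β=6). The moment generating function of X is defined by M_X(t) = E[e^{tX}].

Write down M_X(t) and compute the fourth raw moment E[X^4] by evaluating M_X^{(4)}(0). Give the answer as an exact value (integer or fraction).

M_X(t) = ₁F₁(1; 7; t)
M^(4)(t) = ₁F₁(5; 11; t)/210

E[X^4] = M^(4)(0) = 1/210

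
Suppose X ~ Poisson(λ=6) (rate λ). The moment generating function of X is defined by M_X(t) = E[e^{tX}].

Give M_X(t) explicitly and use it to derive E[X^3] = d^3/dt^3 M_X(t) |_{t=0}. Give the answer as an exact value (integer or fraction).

E[X^3] = M′′′(0) = 330

M_X(t) = e^(6*e^(t) - 6)
M′(t) = 6*e^(-6)*e^(t)*e^(6*e^(t))
M′′(t) = (36*e^(2*t)*e^(6*e^(t)) + 6*e^(t)*e^(6*e^(t)))*e^(-6)
M′′′(t) = (216*e^(3*t)*e^(6*e^(t)) + 108*e^(2*t)*e^(6*e^(t)) + 6*e^(t)*e^(6*e^(t)))*e^(-6)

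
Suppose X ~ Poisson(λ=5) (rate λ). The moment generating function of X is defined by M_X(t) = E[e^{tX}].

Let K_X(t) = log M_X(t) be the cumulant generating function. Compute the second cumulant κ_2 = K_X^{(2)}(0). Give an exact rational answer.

M_X(t) = e^(5*e^(t) - 5)
K_X(t) = log M_X(t) = 5*e^(t) - 5
K′(t) = 5*e^(t)
K′′(t) = 5*e^(t)

κ_2 = K′′(0) = 5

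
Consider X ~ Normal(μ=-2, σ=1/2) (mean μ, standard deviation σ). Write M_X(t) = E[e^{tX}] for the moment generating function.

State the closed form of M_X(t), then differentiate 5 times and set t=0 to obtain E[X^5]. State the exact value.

M_X(t) = e^(t^2/8 - 2*t)
M^(5)(t) = (t^5*e^(t^2/8) - 40*t^4*e^(t^2/8) + 680*t^3*e^(t^2/8) - 6080*t^2*e^(t^2/8) + 28400*t*e^(t^2/8) - 55168*e^(t^2/8))*e^(-2*t)/1024

E[X^5] = M^(5)(0) = -431/8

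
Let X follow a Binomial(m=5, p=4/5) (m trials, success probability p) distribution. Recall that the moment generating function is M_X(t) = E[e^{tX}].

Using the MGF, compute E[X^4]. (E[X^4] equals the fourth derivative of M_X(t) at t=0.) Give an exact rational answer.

E[X^4] = D^4[M](0) = 40884/125

M_X(t) = (4*e^(t)/5 + 1/5)^5
D^4[M](t) = 1024*e^(5*t)/5 + 65536*e^(4*t)/625 + 10368*e^(3*t)/625 + 512*e^(2*t)/625 + 4*e^(t)/625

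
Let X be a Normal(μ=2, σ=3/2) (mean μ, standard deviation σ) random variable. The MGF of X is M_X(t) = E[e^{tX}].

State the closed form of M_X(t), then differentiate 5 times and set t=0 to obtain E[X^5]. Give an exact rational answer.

M_X(t) = e^(9*t^2/8 + 2*t)
M′(t) = 9*t*e^(2*t)*e^(9*t^2/8)/4 + 2*e^(2*t)*e^(9*t^2/8)
M′′(t) = 81*t^2*e^(2*t)*e^(9*t^2/8)/16 + 9*t*e^(2*t)*e^(9*t^2/8) + 25*e^(2*t)*e^(9*t^2/8)/4
M′′′(t) = 729*t^3*e^(2*t)*e^(9*t^2/8)/64 + 243*t^2*e^(2*t)*e^(9*t^2/8)/8 + 675*t*e^(2*t)*e^(9*t^2/8)/16 + 43*e^(2*t)*e^(9*t^2/8)/2
M′′′′(t) = 6561*t^4*e^(2*t)*e^(9*t^2/8)/256 + 729*t^3*e^(2*t)*e^(9*t^2/8)/8 + 6075*t^2*e^(2*t)*e^(9*t^2/8)/32 + 387*t*e^(2*t)*e^(9*t^2/8)/2 + 1363*e^(2*t)*e^(9*t^2/8)/16

E[X^5] = M′′′′′(0) = 2911/8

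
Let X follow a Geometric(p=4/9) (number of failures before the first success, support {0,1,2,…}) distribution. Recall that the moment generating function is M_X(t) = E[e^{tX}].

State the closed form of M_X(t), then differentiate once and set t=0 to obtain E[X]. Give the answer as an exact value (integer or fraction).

E[X] = D[M](0) = 5/4

M_X(t) = 4/(9*(1 - 5*e^(t)/9))
D[M](t) = 20*e^(t)/(25*e^(2*t) - 90*e^(t) + 81)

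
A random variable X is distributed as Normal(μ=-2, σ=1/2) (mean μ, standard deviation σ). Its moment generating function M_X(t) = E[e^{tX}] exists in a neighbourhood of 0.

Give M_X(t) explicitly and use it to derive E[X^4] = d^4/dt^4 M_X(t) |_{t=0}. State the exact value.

M_X(t) = e^(t^2/8 - 2*t)
M′(t) = t*e^(-2*t)*e^(t^2/8)/4 - 2*e^(-2*t)*e^(t^2/8)
M′′(t) = (t^2*e^(t^2/8) - 16*t*e^(t^2/8) + 68*e^(t^2/8))*e^(-2*t)/16
M′′′(t) = (t^3*e^(t^2/8) - 24*t^2*e^(t^2/8) + 204*t*e^(t^2/8) - 608*e^(t^2/8))*e^(-2*t)/64
M′′′′(t) = (t^4*e^(t^2/8) - 32*t^3*e^(t^2/8) + 408*t^2*e^(t^2/8) - 2432*t*e^(t^2/8) + 5680*e^(t^2/8))*e^(-2*t)/256

E[X^4] = M′′′′(0) = 355/16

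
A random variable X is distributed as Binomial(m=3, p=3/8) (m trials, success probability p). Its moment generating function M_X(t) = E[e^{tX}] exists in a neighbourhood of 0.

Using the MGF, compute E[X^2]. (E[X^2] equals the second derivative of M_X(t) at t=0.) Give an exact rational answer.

M_X(t) = (3*e^(t)/8 + 5/8)^3
M′(t) = 81*e^(3*t)/512 + 135*e^(2*t)/256 + 225*e^(t)/512
M′′(t) = 243*e^(3*t)/512 + 135*e^(2*t)/128 + 225*e^(t)/512

E[X^2] = M′′(0) = 63/32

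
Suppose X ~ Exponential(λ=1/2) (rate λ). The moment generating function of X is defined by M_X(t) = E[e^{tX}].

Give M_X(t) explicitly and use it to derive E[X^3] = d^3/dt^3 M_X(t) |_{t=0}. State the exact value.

E[X^3] = D^3[M](0) = 48

M_X(t) = 1/(2*(1/2 - t))
D^3[M](t) = 48/(16*t^4 - 32*t^3 + 24*t^2 - 8*t + 1)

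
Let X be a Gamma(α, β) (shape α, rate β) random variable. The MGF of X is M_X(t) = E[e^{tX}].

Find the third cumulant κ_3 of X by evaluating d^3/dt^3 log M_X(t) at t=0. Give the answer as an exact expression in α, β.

κ_3 = K′′′(0) = 2*α/β^3

M_X(t) = (β/(β - t))^α
K_X(t) = log M_X(t) = α*(log(β) - log(β - t))
K′(t) = -α/(-β + t)
K′′(t) = α/(β^2 - 2*β*t + t^2)
K′′′(t) = -2*α/(-β^3 + 3*β^2*t - 3*β*t^2 + t^3)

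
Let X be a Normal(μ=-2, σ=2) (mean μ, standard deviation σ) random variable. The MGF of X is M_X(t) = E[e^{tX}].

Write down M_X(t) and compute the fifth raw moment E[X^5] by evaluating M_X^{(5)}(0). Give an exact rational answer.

E[X^5] = D^5[M](0) = -832

M_X(t) = e^(2*t^2 - 2*t)
D^5[M](t) = (1024*t^5*e^(2*t^2) - 2560*t^4*e^(2*t^2) + 5120*t^3*e^(2*t^2) - 5120*t^2*e^(2*t^2) + 3200*t*e^(2*t^2) - 832*e^(2*t^2))*e^(-2*t)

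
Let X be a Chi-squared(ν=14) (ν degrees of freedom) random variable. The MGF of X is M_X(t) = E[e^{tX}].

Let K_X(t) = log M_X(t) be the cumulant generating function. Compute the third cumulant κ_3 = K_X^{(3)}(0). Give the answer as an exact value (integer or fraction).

κ_3 = K^(3)(0) = 112

M_X(t) = (1 - 2*t)^(-7)
K_X(t) = log M_X(t) = -7*log(1 - 2*t)
K^(3)(t) = -112/(8*t^3 - 12*t^2 + 6*t - 1)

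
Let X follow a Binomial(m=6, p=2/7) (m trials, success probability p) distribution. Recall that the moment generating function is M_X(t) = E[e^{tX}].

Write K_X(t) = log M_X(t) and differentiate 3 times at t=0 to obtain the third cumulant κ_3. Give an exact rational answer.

κ_3 = d^3K/dt^3 |_{t=0} = 180/343

M_X(t) = (2*e^(t)/7 + 5/7)^6
K_X(t) = log M_X(t) = 6*log(2*e^(t)/7 + 5/7)
dK/dt = 12*e^(t)/(2*e^(t) + 5)
d^2K/dt^2 = 60*e^(t)/(4*e^(2*t) + 20*e^(t) + 25)
d^3K/dt^3 = (-120*e^(2*t) + 300*e^(t))/(8*e^(3*t) + 60*e^(2*t) + 150*e^(t) + 125)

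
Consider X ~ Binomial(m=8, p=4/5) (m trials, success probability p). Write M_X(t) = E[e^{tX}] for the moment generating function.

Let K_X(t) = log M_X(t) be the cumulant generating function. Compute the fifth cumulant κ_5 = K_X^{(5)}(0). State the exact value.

M_X(t) = (4*e^(t)/5 + 1/5)^8
K_X(t) = log M_X(t) = 8*log(4*e^(t)/5 + 1/5)
D^5[K](t) = (-2048*e^(4*t) + 5632*e^(3*t) - 1408*e^(2*t) + 32*e^(t))/(1024*e^(5*t) + 1280*e^(4*t) + 640*e^(3*t) + 160*e^(2*t) + 20*e^(t) + 1)

κ_5 = D^5[K](0) = 2208/3125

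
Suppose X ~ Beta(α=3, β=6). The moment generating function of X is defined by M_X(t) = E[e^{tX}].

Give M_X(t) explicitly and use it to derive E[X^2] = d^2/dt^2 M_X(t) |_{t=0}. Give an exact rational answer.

M_X(t) = ₁F₁(3; 9; t)
M′(t) = ₁F₁(4; 10; t)/3
M′′(t) = 2*₁F₁(5; 11; t)/15

E[X^2] = M′′(0) = 2/15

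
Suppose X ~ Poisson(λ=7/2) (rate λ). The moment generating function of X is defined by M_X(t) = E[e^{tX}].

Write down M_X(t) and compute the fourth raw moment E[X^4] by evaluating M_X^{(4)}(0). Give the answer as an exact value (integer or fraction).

M_X(t) = e^(7*e^(t)/2 - 7/2)
dM/dt = 7*e^(-7/2)*e^(t)*e^(7*e^(t)/2)/2
d^2M/dt^2 = (49*e^(2*t)*e^(7*e^(t)/2) + 14*e^(t)*e^(7*e^(t)/2))*e^(-7/2)/4
d^3M/dt^3 = (343*e^(3*t)*e^(7*e^(t)/2) + 294*e^(2*t)*e^(7*e^(t)/2) + 28*e^(t)*e^(7*e^(t)/2))*e^(-7/2)/8
d^4M/dt^4 = (2401*e^(4*t)*e^(7*e^(t)/2) + 4116*e^(3*t)*e^(7*e^(t)/2) + 1372*e^(2*t)*e^(7*e^(t)/2) + 56*e^(t)*e^(7*e^(t)/2))*e^(-7/2)/16

E[X^4] = d^4M/dt^4 |_{t=0} = 7945/16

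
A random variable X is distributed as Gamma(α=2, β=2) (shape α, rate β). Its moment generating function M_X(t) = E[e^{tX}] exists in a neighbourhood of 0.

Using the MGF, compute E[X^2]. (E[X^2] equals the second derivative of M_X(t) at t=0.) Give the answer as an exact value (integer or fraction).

E[X^2] = d^2M/dt^2 |_{t=0} = 3/2

M_X(t) = 4/(2 - t)^2
dM/dt = -8/(t^3 - 6*t^2 + 12*t - 8)
d^2M/dt^2 = 24/(t^4 - 8*t^3 + 24*t^2 - 32*t + 16)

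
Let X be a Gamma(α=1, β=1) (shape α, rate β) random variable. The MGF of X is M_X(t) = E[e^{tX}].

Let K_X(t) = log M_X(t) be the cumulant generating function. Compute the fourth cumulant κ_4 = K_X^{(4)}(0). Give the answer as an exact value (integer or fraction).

κ_4 = d^4K/dt^4 |_{t=0} = 6

M_X(t) = 1/(1 - t)
K_X(t) = log M_X(t) = -log(1 - t)
dK/dt = -1/(t - 1)
d^2K/dt^2 = 1/(t^2 - 2*t + 1)
d^3K/dt^3 = -2/(t^3 - 3*t^2 + 3*t - 1)
d^4K/dt^4 = 6/(t^4 - 4*t^3 + 6*t^2 - 4*t + 1)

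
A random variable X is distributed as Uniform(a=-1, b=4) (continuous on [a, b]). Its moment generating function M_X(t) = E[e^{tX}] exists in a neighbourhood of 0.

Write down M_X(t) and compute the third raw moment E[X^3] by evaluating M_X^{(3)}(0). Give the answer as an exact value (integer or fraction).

E[X^3] = D^3[M](0) = 51/4

M_X(t) = (e^(4*t) - e^(-t))/(5*t)
D^3[M](t) = (64*t^3*e^(5*t) + t^3 - 48*t^2*e^(5*t) + 3*t^2 + 24*t*e^(5*t) + 6*t - 6*e^(5*t) + 6)*e^(-t)/(5*t^4)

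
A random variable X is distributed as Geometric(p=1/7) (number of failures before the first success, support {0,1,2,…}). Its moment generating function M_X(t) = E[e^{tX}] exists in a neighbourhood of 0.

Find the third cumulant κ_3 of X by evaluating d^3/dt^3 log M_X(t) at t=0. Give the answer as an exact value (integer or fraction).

κ_3 = d^3K/dt^3 |_{t=0} = 546

M_X(t) = 1/(7*(1 - 6*e^(t)/7))
K_X(t) = log M_X(t) = -log(1 - 6*e^(t)/7) - log(7)
dK/dt = -6*e^(t)/(6*e^(t) - 7)
d^2K/dt^2 = 42*e^(t)/(36*e^(2*t) - 84*e^(t) + 49)
d^3K/dt^3 = (-252*e^(2*t) - 294*e^(t))/(216*e^(3*t) - 756*e^(2*t) + 882*e^(t) - 343)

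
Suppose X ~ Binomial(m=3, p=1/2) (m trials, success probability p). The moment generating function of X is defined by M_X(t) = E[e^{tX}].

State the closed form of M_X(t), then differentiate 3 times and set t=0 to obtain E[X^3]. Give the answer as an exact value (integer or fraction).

M_X(t) = (e^(t)/2 + 1/2)^3
M^(3)(t) = 27*e^(3*t)/8 + 3*e^(2*t) + 3*e^(t)/8

E[X^3] = M^(3)(0) = 27/4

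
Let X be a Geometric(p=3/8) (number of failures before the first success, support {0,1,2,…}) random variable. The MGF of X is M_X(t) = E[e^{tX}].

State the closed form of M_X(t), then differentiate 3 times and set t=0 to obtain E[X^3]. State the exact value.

E[X^3] = D^3[M](0) = 415/9

M_X(t) = 3/(8*(1 - 5*e^(t)/8))
D^3[M](t) = (375*e^(3*t) + 2400*e^(2*t) + 960*e^(t))/(625*e^(4*t) - 4000*e^(3*t) + 9600*e^(2*t) - 10240*e^(t) + 4096)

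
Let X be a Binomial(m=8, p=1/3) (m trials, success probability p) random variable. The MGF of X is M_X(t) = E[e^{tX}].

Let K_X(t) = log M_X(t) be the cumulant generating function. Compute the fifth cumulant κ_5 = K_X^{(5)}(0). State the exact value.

κ_5 = D^5[K](0) = -80/81

M_X(t) = (e^(t)/3 + 2/3)^8
K_X(t) = log M_X(t) = 8*log(e^(t)/3 + 2/3)
D^5[K](t) = (-16*e^(4*t) + 352*e^(3*t) - 704*e^(2*t) + 128*e^(t))/(e^(5*t) + 10*e^(4*t) + 40*e^(3*t) + 80*e^(2*t) + 80*e^(t) + 32)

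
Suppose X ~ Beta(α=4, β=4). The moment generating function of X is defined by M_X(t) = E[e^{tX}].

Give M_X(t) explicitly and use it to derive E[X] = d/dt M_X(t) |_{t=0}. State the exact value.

M_X(t) = ₁F₁(4; 8; t)
D[M](t) = ₁F₁(5; 9; t)/2

E[X] = D[M](0) = 1/2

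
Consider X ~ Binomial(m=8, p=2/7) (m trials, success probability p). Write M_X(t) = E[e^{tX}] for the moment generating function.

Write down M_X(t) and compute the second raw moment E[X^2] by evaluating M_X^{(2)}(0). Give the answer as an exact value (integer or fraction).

E[X^2] = D^2[M](0) = 48/7

M_X(t) = (2*e^(t)/7 + 5/7)^8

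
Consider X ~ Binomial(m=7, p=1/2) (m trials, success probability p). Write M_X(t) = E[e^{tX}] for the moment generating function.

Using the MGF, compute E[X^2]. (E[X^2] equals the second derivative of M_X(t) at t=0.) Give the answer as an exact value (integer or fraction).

M_X(t) = (e^(t)/2 + 1/2)^7
D^2[M](t) = 49*e^(7*t)/128 + 63*e^(6*t)/32 + 525*e^(5*t)/128 + 35*e^(4*t)/8 + 315*e^(3*t)/128 + 21*e^(2*t)/32 + 7*e^(t)/128

E[X^2] = D^2[M](0) = 14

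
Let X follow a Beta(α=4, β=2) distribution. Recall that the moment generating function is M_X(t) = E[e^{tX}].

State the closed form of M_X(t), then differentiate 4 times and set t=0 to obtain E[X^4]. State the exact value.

E[X^4] = D^4[M](0) = 5/18

M_X(t) = ₁F₁(4; 6; t)
D^4[M](t) = 5*₁F₁(8; 10; t)/18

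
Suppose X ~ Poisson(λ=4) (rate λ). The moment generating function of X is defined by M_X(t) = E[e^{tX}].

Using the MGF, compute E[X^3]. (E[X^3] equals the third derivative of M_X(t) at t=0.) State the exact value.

M_X(t) = e^(4*e^(t) - 4)
M′(t) = 4*e^(-4)*e^(t)*e^(4*e^(t))
M′′(t) = (16*e^(2*t)*e^(4*e^(t)) + 4*e^(t)*e^(4*e^(t)))*e^(-4)
M′′′(t) = (64*e^(3*t)*e^(4*e^(t)) + 48*e^(2*t)*e^(4*e^(t)) + 4*e^(t)*e^(4*e^(t)))*e^(-4)

E[X^3] = M′′′(0) = 116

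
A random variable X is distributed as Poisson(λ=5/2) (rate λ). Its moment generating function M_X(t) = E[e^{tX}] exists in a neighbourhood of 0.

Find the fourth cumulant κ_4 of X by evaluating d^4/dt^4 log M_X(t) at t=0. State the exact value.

M_X(t) = e^(5*e^(t)/2 - 5/2)
K_X(t) = log M_X(t) = 5*e^(t)/2 - 5/2
dK/dt = 5*e^(t)/2
d^2K/dt^2 = 5*e^(t)/2
d^3K/dt^3 = 5*e^(t)/2
d^4K/dt^4 = 5*e^(t)/2

κ_4 = d^4K/dt^4 |_{t=0} = 5/2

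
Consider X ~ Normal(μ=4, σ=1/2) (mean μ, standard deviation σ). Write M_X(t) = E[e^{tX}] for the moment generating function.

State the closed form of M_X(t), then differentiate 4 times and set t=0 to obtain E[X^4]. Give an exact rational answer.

M_X(t) = e^(t^2/8 + 4*t)
dM/dt = t*e^(4*t)*e^(t^2/8)/4 + 4*e^(4*t)*e^(t^2/8)
d^2M/dt^2 = t^2*e^(4*t)*e^(t^2/8)/16 + 2*t*e^(4*t)*e^(t^2/8) + 65*e^(4*t)*e^(t^2/8)/4
d^3M/dt^3 = t^3*e^(4*t)*e^(t^2/8)/64 + 3*t^2*e^(4*t)*e^(t^2/8)/4 + 195*t*e^(4*t)*e^(t^2/8)/16 + 67*e^(4*t)*e^(t^2/8)
d^4M/dt^4 = t^4*e^(4*t)*e^(t^2/8)/256 + t^3*e^(4*t)*e^(t^2/8)/4 + 195*t^2*e^(4*t)*e^(t^2/8)/32 + 67*t*e^(4*t)*e^(t^2/8) + 4483*e^(4*t)*e^(t^2/8)/16

E[X^4] = d^4M/dt^4 |_{t=0} = 4483/16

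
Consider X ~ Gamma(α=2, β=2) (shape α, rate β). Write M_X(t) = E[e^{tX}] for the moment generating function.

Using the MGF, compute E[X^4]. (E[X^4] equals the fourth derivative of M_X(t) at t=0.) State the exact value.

M_X(t) = 4/(2 - t)^2
dM/dt = -8/(t^3 - 6*t^2 + 12*t - 8)
d^2M/dt^2 = 24/(t^4 - 8*t^3 + 24*t^2 - 32*t + 16)
d^3M/dt^3 = -96/(t^5 - 10*t^4 + 40*t^3 - 80*t^2 + 80*t - 32)
d^4M/dt^4 = 480/(t^6 - 12*t^5 + 60*t^4 - 160*t^3 + 240*t^2 - 192*t + 64)

E[X^4] = d^4M/dt^4 |_{t=0} = 15/2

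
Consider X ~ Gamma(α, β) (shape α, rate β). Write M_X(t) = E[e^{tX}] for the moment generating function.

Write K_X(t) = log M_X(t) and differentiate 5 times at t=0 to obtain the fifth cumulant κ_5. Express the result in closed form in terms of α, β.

M_X(t) = (β/(β - t))^α
K_X(t) = log M_X(t) = α*(log(β) - log(β - t))
D^5[K](t) = -24*α/(-β^5 + 5*β^4*t - 10*β^3*t^2 + 10*β^2*t^3 - 5*β*t^4 + t^5)

κ_5 = D^5[K](0) = 24*α/β^5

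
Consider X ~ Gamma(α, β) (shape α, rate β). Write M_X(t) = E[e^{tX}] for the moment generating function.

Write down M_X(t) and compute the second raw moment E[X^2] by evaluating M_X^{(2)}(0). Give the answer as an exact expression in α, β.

E[X^2] = D^2[M](0) = α*(α + 1)/β^2

M_X(t) = (β/(β - t))^α
D^2[M](t) = (α^2*β^α*(1/(β - t))^α + α*β^α*(1/(β - t))^α)/(β^2 - 2*β*t + t^2)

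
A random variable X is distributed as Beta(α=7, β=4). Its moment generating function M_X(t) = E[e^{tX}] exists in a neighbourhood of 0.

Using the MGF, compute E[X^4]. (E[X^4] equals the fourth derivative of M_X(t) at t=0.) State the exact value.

E[X^4] = D^4[M](0) = 30/143

M_X(t) = ₁F₁(7; 11; t)
D^4[M](t) = 30*₁F₁(11; 15; t)/143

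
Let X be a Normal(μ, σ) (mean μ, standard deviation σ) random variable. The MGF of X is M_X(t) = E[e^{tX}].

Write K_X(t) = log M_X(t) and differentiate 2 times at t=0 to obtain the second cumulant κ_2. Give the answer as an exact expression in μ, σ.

M_X(t) = e^(μ*t + σ^2*t^2/2)
K_X(t) = log M_X(t) = μ*t + σ^2*t^2/2
D^2[K](t) = σ^2

κ_2 = D^2[K](0) = σ^2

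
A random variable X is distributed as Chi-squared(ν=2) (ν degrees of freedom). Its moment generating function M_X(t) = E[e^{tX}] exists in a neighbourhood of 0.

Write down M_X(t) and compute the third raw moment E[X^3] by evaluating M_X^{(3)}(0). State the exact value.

M_X(t) = 1/(1 - 2*t)
M′(t) = 2/(4*t^2 - 4*t + 1)
M′′(t) = -8/(8*t^3 - 12*t^2 + 6*t - 1)
M′′′(t) = 48/(16*t^4 - 32*t^3 + 24*t^2 - 8*t + 1)

E[X^3] = M′′′(0) = 48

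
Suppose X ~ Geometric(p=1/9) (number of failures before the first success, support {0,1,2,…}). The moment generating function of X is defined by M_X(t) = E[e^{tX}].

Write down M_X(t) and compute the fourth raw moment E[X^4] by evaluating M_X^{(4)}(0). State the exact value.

M_X(t) = 1/(9*(1 - 8*e^(t)/9))
dM/dt = 8*e^(t)/(64*e^(2*t) - 144*e^(t) + 81)
d^2M/dt^2 = (-64*e^(2*t) - 72*e^(t))/(512*e^(3*t) - 1728*e^(2*t) + 1944*e^(t) - 729)
d^3M/dt^3 = (512*e^(3*t) + 2304*e^(2*t) + 648*e^(t))/(4096*e^(4*t) - 18432*e^(3*t) + 31104*e^(2*t) - 23328*e^(t) + 6561)
d^4M/dt^4 = (-4096*e^(4*t) - 50688*e^(3*t) - 57024*e^(2*t) - 5832*e^(t))/(32768*e^(5*t) - 184320*e^(4*t) + 414720*e^(3*t) - 466560*e^(2*t) + 262440*e^(t) - 59049)

E[X^4] = d^4M/dt^4 |_{t=0} = 117640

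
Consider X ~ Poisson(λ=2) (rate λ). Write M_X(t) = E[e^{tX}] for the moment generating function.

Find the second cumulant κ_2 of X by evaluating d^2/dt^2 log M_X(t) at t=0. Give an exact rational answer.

κ_2 = K′′(0) = 2

M_X(t) = e^(2*e^(t) - 2)
K_X(t) = log M_X(t) = 2*e^(t) - 2
K′(t) = 2*e^(t)
K′′(t) = 2*e^(t)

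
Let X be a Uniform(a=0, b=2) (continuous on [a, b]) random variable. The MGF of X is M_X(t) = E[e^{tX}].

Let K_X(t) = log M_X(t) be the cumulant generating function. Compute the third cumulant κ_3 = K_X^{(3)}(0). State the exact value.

M_X(t) = (e^(2*t) - 1)/(2*t)
K_X(t) = log M_X(t) = -log(t) + log(e^(2*t) - 1) - log(2)
K′(t) = (2*t*e^(2*t) - e^(2*t) + 1)/(t*e^(2*t) - t)
K′′(t) = (-4*t^2*e^(2*t) + e^(4*t) - 2*e^(2*t) + 1)/(t^2*e^(4*t) - 2*t^2*e^(2*t) + t^2)
K′′′(t) = (8*t^3*e^(4*t) + 8*t^3*e^(2*t) - 2*e^(6*t) + 6*e^(4*t) - 6*e^(2*t) + 2)/(t^3*e^(6*t) - 3*t^3*e^(4*t) + 3*t^3*e^(2*t) - t^3)

κ_3 = K′′′(0) = 0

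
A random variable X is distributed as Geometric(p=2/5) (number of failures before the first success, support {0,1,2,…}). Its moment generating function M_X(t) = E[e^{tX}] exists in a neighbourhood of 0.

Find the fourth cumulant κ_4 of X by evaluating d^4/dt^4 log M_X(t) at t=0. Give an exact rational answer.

κ_4 = d^4K/dt^4 |_{t=0} = 705/8

M_X(t) = 2/(5*(1 - 3*e^(t)/5))
K_X(t) = log M_X(t) = -log(1 - 3*e^(t)/5) - log(5) + log(2)
dK/dt = -3*e^(t)/(3*e^(t) - 5)
d^2K/dt^2 = 15*e^(t)/(9*e^(2*t) - 30*e^(t) + 25)
d^3K/dt^3 = (-45*e^(2*t) - 75*e^(t))/(27*e^(3*t) - 135*e^(2*t) + 225*e^(t) - 125)
d^4K/dt^4 = (135*e^(3*t) + 900*e^(2*t) + 375*e^(t))/(81*e^(4*t) - 540*e^(3*t) + 1350*e^(2*t) - 1500*e^(t) + 625)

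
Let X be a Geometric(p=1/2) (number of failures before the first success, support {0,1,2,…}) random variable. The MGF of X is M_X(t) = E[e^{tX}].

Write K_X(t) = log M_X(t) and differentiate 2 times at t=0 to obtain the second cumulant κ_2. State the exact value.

M_X(t) = 1/(2*(1 - e^(t)/2))
K_X(t) = log M_X(t) = -log(1 - e^(t)/2) - log(2)
K^(2)(t) = 2*e^(t)/(e^(2*t) - 4*e^(t) + 4)

κ_2 = K^(2)(0) = 2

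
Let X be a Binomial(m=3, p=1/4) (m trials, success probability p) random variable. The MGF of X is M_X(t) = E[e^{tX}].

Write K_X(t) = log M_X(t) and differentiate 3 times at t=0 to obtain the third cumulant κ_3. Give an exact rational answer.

M_X(t) = (e^(t)/4 + 3/4)^3
K_X(t) = log M_X(t) = 3*log(e^(t)/4 + 3/4)
D^3[K](t) = (-9*e^(2*t) + 27*e^(t))/(e^(3*t) + 9*e^(2*t) + 27*e^(t) + 27)

κ_3 = D^3[K](0) = 9/32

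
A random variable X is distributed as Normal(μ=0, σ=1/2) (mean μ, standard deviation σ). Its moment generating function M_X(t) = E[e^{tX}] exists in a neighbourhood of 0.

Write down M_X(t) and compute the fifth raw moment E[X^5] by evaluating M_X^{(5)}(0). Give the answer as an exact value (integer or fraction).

M_X(t) = e^(t^2/8)
M′(t) = t*e^(t^2/8)/4
M′′(t) = t^2*e^(t^2/8)/16 + e^(t^2/8)/4
M′′′(t) = t^3*e^(t^2/8)/64 + 3*t*e^(t^2/8)/16
M′′′′(t) = t^4*e^(t^2/8)/256 + 3*t^2*e^(t^2/8)/32 + 3*e^(t^2/8)/16
M′′′′′(t) = t^5*e^(t^2/8)/1024 + 5*t^3*e^(t^2/8)/128 + 15*t*e^(t^2/8)/64

E[X^5] = M′′′′′(0) = 0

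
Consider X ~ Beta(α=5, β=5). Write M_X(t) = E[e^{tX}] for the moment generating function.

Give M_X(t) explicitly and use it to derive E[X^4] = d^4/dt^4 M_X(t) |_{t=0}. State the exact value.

M_X(t) = ₁F₁(5; 10; t)
dM/dt = ₁F₁(6; 11; t)/2
d^2M/dt^2 = 3*₁F₁(7; 12; t)/11
d^3M/dt^3 = 7*₁F₁(8; 13; t)/44
d^4M/dt^4 = 14*₁F₁(9; 14; t)/143

E[X^4] = d^4M/dt^4 |_{t=0} = 14/143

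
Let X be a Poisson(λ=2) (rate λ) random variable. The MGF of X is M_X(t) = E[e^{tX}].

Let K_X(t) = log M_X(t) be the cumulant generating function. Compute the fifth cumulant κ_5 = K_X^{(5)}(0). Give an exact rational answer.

M_X(t) = e^(2*e^(t) - 2)
K_X(t) = log M_X(t) = 2*e^(t) - 2
K^(5)(t) = 2*e^(t)

κ_5 = K^(5)(0) = 2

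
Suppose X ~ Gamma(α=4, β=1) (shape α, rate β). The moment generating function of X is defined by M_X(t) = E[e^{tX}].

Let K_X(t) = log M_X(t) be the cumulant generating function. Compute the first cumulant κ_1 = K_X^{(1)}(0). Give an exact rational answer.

κ_1 = K^(1)(0) = 4

M_X(t) = (1 - t)^(-4)
K_X(t) = log M_X(t) = -4*log(1 - t)
K^(1)(t) = -4/(t - 1)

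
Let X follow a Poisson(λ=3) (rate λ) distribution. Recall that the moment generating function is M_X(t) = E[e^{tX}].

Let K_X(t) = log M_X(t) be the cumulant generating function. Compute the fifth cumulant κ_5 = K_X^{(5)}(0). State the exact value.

κ_5 = d^5K/dt^5 |_{t=0} = 3

M_X(t) = e^(3*e^(t) - 3)
K_X(t) = log M_X(t) = 3*e^(t) - 3
dK/dt = 3*e^(t)
d^2K/dt^2 = 3*e^(t)
d^3K/dt^3 = 3*e^(t)
d^4K/dt^4 = 3*e^(t)
d^5K/dt^5 = 3*e^(t)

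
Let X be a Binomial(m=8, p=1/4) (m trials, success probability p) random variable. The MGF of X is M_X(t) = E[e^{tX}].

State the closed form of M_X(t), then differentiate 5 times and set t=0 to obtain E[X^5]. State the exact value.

M_X(t) = (e^(t)/4 + 3/4)^8
D^5[M](t) = e^(8*t)/2 + 50421*e^(7*t)/8192 + 15309*e^(6*t)/512 + 590625*e^(5*t)/8192 + 2835*e^(4*t)/32 + 413343*e^(3*t)/8192 + 5103*e^(2*t)/512 + 2187*e^(t)/8192

E[X^5] = D^5[M](0) = 4127/16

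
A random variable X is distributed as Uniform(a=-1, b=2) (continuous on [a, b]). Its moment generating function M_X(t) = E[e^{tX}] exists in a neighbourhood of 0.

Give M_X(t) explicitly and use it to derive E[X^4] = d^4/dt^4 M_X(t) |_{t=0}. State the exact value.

E[X^4] = M′′′′(0) = 11/5

M_X(t) = (e^(2*t) - e^(-t))/(3*t)
M′(t) = (2*t*e^(3*t) + t - e^(3*t) + 1)*e^(-t)/(3*t^2)
M′′(t) = (4*t^2*e^(3*t) - t^2 - 4*t*e^(3*t) - 2*t + 2*e^(3*t) - 2)*e^(-t)/(3*t^3)
M′′′(t) = (8*t^3*e^(3*t) + t^3 - 12*t^2*e^(3*t) + 3*t^2 + 12*t*e^(3*t) + 6*t - 6*e^(3*t) + 6)*e^(-t)/(3*t^4)
M′′′′(t) = (16*t^4*e^(3*t) - t^4 - 32*t^3*e^(3*t) - 4*t^3 + 48*t^2*e^(3*t) - 12*t^2 - 48*t*e^(3*t) - 24*t + 24*e^(3*t) - 24)*e^(-t)/(3*t^5)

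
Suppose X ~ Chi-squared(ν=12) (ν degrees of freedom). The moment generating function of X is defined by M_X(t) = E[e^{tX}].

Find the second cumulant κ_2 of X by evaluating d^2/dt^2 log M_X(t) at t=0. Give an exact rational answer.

M_X(t) = (1 - 2*t)^(-6)
K_X(t) = log M_X(t) = -6*log(1 - 2*t)
K′(t) = -12/(2*t - 1)
K′′(t) = 24/(4*t^2 - 4*t + 1)

κ_2 = K′′(0) = 24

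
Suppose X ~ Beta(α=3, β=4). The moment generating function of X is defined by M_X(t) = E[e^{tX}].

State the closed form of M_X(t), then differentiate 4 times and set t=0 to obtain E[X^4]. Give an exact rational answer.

E[X^4] = M′′′′(0) = 1/14

M_X(t) = ₁F₁(3; 7; t)
M′(t) = 3*₁F₁(4; 8; t)/7
M′′(t) = 3*₁F₁(5; 9; t)/14
M′′′(t) = 5*₁F₁(6; 10; t)/42
M′′′′(t) = ₁F₁(7; 11; t)/14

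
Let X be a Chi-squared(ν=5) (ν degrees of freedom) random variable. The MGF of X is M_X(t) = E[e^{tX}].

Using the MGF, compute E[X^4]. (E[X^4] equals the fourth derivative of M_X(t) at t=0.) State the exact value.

E[X^4] = d^4M/dt^4 |_{t=0} = 3465

M_X(t) = (1 - 2*t)^(-5/2)
dM/dt = -5/(8*t^3*√(1 - 2*t) - 12*t^2*√(1 - 2*t) + 6*t*√(1 - 2*t) - √(1 - 2*t))
d^2M/dt^2 = 35/(16*t^4*√(1 - 2*t) - 32*t^3*√(1 - 2*t) + 24*t^2*√(1 - 2*t) - 8*t*√(1 - 2*t) + √(1 - 2*t))
d^3M/dt^3 = -315/(32*t^5*√(1 - 2*t) - 80*t^4*√(1 - 2*t) + 80*t^3*√(1 - 2*t) - 40*t^2*√(1 - 2*t) + 10*t*√(1 - 2*t) - √(1 - 2*t))
d^4M/dt^4 = 3465/(64*t^6*√(1 - 2*t) - 192*t^5*√(1 - 2*t) + 240*t^4*√(1 - 2*t) - 160*t^3*√(1 - 2*t) + 60*t^2*√(1 - 2*t) - 12*t*√(1 - 2*t) + √(1 - 2*t))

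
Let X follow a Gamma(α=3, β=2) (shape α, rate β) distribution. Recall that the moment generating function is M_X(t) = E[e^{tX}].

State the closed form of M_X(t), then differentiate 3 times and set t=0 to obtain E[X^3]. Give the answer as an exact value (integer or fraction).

M_X(t) = 8/(2 - t)^3
dM/dt = 24/(t^4 - 8*t^3 + 24*t^2 - 32*t + 16)
d^2M/dt^2 = -96/(t^5 - 10*t^4 + 40*t^3 - 80*t^2 + 80*t - 32)
d^3M/dt^3 = 480/(t^6 - 12*t^5 + 60*t^4 - 160*t^3 + 240*t^2 - 192*t + 64)

E[X^3] = d^3M/dt^3 |_{t=0} = 15/2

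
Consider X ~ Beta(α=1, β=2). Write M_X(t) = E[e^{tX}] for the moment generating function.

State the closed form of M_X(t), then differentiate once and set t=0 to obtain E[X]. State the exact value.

E[X] = D[M](0) = 1/3

M_X(t) = ₁F₁(1; 3; t)
D[M](t) = ₁F₁(2; 4; t)/3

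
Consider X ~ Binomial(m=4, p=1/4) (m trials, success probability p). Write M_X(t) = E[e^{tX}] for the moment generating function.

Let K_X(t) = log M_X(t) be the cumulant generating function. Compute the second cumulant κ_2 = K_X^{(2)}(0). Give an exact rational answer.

M_X(t) = (e^(t)/4 + 3/4)^4
K_X(t) = log M_X(t) = 4*log(e^(t)/4 + 3/4)
K′(t) = 4*e^(t)/(e^(t) + 3)
K′′(t) = 12*e^(t)/(e^(2*t) + 6*e^(t) + 9)

κ_2 = K′′(0) = 3/4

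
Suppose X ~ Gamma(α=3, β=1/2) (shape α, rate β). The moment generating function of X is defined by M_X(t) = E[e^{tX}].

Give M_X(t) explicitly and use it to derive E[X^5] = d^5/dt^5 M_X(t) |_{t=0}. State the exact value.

E[X^5] = M′′′′′(0) = 80640

M_X(t) = 1/(8*(1/2 - t)^3)
M′(t) = 6/(16*t^4 - 32*t^3 + 24*t^2 - 8*t + 1)
M′′(t) = -48/(32*t^5 - 80*t^4 + 80*t^3 - 40*t^2 + 10*t - 1)
M′′′(t) = 480/(64*t^6 - 192*t^5 + 240*t^4 - 160*t^3 + 60*t^2 - 12*t + 1)
M′′′′(t) = -5760/(128*t^7 - 448*t^6 + 672*t^5 - 560*t^4 + 280*t^3 - 84*t^2 + 14*t - 1)
M′′′′′(t) = 80640/(256*t^8 - 1024*t^7 + 1792*t^6 - 1792*t^5 + 1120*t^4 - 448*t^3 + 112*t^2 - 16*t + 1)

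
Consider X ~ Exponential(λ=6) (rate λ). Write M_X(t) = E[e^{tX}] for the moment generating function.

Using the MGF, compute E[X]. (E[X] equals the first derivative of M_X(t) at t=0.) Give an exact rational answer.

M_X(t) = 6/(6 - t)
D[M](t) = 6/(t^2 - 12*t + 36)

E[X] = D[M](0) = 1/6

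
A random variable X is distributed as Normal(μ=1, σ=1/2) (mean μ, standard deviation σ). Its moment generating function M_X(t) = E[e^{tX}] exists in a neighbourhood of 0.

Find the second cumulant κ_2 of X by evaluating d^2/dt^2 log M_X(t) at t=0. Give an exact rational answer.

κ_2 = D^2[K](0) = 1/4

M_X(t) = e^(t^2/8 + t)
K_X(t) = log M_X(t) = t^2/8 + t
D^2[K](t) = 1/4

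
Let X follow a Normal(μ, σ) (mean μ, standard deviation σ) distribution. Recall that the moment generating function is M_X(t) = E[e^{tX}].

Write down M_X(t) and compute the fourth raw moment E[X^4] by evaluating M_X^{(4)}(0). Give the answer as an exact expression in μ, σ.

M_X(t) = e^(μ*t + σ^2*t^2/2)

E[X^4] = D^4[M](0) = μ^4 + 6*μ^2*σ^2 + 3*σ^4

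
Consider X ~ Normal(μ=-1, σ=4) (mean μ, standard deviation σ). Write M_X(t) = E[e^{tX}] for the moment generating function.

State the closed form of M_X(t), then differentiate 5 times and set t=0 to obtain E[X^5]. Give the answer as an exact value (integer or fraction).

E[X^5] = D^5[M](0) = -4001

M_X(t) = e^(8*t^2 - t)
D^5[M](t) = (1048576*t^5*e^(8*t^2) - 327680*t^4*e^(8*t^2) + 696320*t^3*e^(8*t^2) - 125440*t^2*e^(8*t^2) + 69200*t*e^(8*t^2) - 4001*e^(8*t^2))*e^(-t)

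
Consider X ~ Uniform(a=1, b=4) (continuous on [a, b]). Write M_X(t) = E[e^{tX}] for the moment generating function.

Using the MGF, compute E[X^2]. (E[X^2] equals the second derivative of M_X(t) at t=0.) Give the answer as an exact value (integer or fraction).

M_X(t) = (e^(4*t) - e^(t))/(3*t)
D^2[M](t) = (16*t^2*e^(4*t) - t^2*e^(t) - 8*t*e^(4*t) + 2*t*e^(t) + 2*e^(4*t) - 2*e^(t))/(3*t^3)

E[X^2] = D^2[M](0) = 7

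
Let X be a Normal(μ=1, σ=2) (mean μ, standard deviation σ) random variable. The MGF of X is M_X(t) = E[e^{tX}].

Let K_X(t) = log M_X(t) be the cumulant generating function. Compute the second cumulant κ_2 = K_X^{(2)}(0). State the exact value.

κ_2 = K′′(0) = 4

M_X(t) = e^(2*t^2 + t)
K_X(t) = log M_X(t) = 2*t^2 + t
K′(t) = 4*t + 1
K′′(t) = 4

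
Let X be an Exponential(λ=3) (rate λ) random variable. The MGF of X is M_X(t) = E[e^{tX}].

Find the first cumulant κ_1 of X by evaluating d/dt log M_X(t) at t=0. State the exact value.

M_X(t) = 3/(3 - t)
K_X(t) = log M_X(t) = -log(3 - t) + log(3)
dK/dt = -1/(t - 3)

κ_1 = dK/dt |_{t=0} = 1/3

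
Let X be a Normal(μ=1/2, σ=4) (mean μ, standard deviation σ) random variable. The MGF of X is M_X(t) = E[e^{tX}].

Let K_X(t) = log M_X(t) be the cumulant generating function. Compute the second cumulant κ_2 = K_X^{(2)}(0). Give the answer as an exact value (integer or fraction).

M_X(t) = e^(8*t^2 + t/2)
K_X(t) = log M_X(t) = 8*t^2 + t/2
K^(2)(t) = 16

κ_2 = K^(2)(0) = 16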